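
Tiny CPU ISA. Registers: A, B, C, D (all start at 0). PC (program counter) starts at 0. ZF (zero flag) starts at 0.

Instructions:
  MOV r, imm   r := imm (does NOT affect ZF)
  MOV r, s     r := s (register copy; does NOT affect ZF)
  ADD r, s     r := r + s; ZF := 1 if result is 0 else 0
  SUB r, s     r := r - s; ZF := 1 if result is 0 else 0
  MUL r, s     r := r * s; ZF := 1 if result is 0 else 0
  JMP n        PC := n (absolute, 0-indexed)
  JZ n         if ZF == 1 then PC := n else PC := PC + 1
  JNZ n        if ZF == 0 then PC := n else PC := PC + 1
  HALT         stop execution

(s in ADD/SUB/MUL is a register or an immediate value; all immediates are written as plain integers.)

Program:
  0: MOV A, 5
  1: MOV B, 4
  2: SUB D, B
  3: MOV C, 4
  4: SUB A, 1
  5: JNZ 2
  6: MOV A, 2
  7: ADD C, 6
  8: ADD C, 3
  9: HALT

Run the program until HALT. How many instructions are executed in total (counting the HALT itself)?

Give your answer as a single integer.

Answer: 26

Derivation:
Step 1: PC=0 exec 'MOV A, 5'. After: A=5 B=0 C=0 D=0 ZF=0 PC=1
Step 2: PC=1 exec 'MOV B, 4'. After: A=5 B=4 C=0 D=0 ZF=0 PC=2
Step 3: PC=2 exec 'SUB D, B'. After: A=5 B=4 C=0 D=-4 ZF=0 PC=3
Step 4: PC=3 exec 'MOV C, 4'. After: A=5 B=4 C=4 D=-4 ZF=0 PC=4
Step 5: PC=4 exec 'SUB A, 1'. After: A=4 B=4 C=4 D=-4 ZF=0 PC=5
Step 6: PC=5 exec 'JNZ 2'. After: A=4 B=4 C=4 D=-4 ZF=0 PC=2
Step 7: PC=2 exec 'SUB D, B'. After: A=4 B=4 C=4 D=-8 ZF=0 PC=3
Step 8: PC=3 exec 'MOV C, 4'. After: A=4 B=4 C=4 D=-8 ZF=0 PC=4
Step 9: PC=4 exec 'SUB A, 1'. After: A=3 B=4 C=4 D=-8 ZF=0 PC=5
Step 10: PC=5 exec 'JNZ 2'. After: A=3 B=4 C=4 D=-8 ZF=0 PC=2
Step 11: PC=2 exec 'SUB D, B'. After: A=3 B=4 C=4 D=-12 ZF=0 PC=3
Step 12: PC=3 exec 'MOV C, 4'. After: A=3 B=4 C=4 D=-12 ZF=0 PC=4
Step 13: PC=4 exec 'SUB A, 1'. After: A=2 B=4 C=4 D=-12 ZF=0 PC=5
Step 14: PC=5 exec 'JNZ 2'. After: A=2 B=4 C=4 D=-12 ZF=0 PC=2
Step 15: PC=2 exec 'SUB D, B'. After: A=2 B=4 C=4 D=-16 ZF=0 PC=3
Step 16: PC=3 exec 'MOV C, 4'. After: A=2 B=4 C=4 D=-16 ZF=0 PC=4
Step 17: PC=4 exec 'SUB A, 1'. After: A=1 B=4 C=4 D=-16 ZF=0 PC=5
Step 18: PC=5 exec 'JNZ 2'. After: A=1 B=4 C=4 D=-16 ZF=0 PC=2
Step 19: PC=2 exec 'SUB D, B'. After: A=1 B=4 C=4 D=-20 ZF=0 PC=3
Step 20: PC=3 exec 'MOV C, 4'. After: A=1 B=4 C=4 D=-20 ZF=0 PC=4
Step 21: PC=4 exec 'SUB A, 1'. After: A=0 B=4 C=4 D=-20 ZF=1 PC=5
Step 22: PC=5 exec 'JNZ 2'. After: A=0 B=4 C=4 D=-20 ZF=1 PC=6
Step 23: PC=6 exec 'MOV A, 2'. After: A=2 B=4 C=4 D=-20 ZF=1 PC=7
Step 24: PC=7 exec 'ADD C, 6'. After: A=2 B=4 C=10 D=-20 ZF=0 PC=8
Step 25: PC=8 exec 'ADD C, 3'. After: A=2 B=4 C=13 D=-20 ZF=0 PC=9
Step 26: PC=9 exec 'HALT'. After: A=2 B=4 C=13 D=-20 ZF=0 PC=9 HALTED
Total instructions executed: 26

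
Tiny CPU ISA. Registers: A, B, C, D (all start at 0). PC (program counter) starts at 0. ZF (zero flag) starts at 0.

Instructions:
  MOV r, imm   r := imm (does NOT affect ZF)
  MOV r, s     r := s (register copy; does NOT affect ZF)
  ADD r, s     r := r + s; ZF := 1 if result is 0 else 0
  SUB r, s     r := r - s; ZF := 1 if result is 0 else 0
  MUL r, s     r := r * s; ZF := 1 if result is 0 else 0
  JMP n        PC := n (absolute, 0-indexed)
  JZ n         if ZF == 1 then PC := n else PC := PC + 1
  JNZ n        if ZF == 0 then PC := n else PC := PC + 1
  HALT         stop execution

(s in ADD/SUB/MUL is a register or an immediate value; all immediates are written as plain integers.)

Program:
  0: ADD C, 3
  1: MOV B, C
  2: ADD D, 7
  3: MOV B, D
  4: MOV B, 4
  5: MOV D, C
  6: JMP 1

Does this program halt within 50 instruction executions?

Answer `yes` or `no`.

Answer: no

Derivation:
Step 1: PC=0 exec 'ADD C, 3'. After: A=0 B=0 C=3 D=0 ZF=0 PC=1
Step 2: PC=1 exec 'MOV B, C'. After: A=0 B=3 C=3 D=0 ZF=0 PC=2
Step 3: PC=2 exec 'ADD D, 7'. After: A=0 B=3 C=3 D=7 ZF=0 PC=3
Step 4: PC=3 exec 'MOV B, D'. After: A=0 B=7 C=3 D=7 ZF=0 PC=4
Step 5: PC=4 exec 'MOV B, 4'. After: A=0 B=4 C=3 D=7 ZF=0 PC=5
Step 6: PC=5 exec 'MOV D, C'. After: A=0 B=4 C=3 D=3 ZF=0 PC=6
Step 7: PC=6 exec 'JMP 1'. After: A=0 B=4 C=3 D=3 ZF=0 PC=1
Step 8: PC=1 exec 'MOV B, C'. After: A=0 B=3 C=3 D=3 ZF=0 PC=2
Step 9: PC=2 exec 'ADD D, 7'. After: A=0 B=3 C=3 D=10 ZF=0 PC=3
Step 10: PC=3 exec 'MOV B, D'. After: A=0 B=10 C=3 D=10 ZF=0 PC=4
Step 11: PC=4 exec 'MOV B, 4'. After: A=0 B=4 C=3 D=10 ZF=0 PC=5
Step 12: PC=5 exec 'MOV D, C'. After: A=0 B=4 C=3 D=3 ZF=0 PC=6
State after step 12 equals state after step 6: the program is in a cycle of length 6 and will never halt.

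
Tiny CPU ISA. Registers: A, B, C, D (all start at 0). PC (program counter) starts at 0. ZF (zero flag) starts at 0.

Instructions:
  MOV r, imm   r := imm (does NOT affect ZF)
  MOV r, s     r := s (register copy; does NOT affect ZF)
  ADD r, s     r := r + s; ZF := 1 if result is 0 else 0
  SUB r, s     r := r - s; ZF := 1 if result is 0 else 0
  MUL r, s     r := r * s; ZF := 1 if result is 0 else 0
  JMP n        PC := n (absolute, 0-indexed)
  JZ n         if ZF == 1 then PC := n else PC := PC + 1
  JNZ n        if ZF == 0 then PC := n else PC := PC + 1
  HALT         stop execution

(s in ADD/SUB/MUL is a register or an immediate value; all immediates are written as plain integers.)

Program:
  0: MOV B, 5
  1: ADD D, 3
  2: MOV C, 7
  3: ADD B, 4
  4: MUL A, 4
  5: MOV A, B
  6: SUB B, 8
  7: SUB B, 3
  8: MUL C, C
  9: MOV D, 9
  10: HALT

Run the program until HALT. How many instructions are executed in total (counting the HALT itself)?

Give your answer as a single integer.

Step 1: PC=0 exec 'MOV B, 5'. After: A=0 B=5 C=0 D=0 ZF=0 PC=1
Step 2: PC=1 exec 'ADD D, 3'. After: A=0 B=5 C=0 D=3 ZF=0 PC=2
Step 3: PC=2 exec 'MOV C, 7'. After: A=0 B=5 C=7 D=3 ZF=0 PC=3
Step 4: PC=3 exec 'ADD B, 4'. After: A=0 B=9 C=7 D=3 ZF=0 PC=4
Step 5: PC=4 exec 'MUL A, 4'. After: A=0 B=9 C=7 D=3 ZF=1 PC=5
Step 6: PC=5 exec 'MOV A, B'. After: A=9 B=9 C=7 D=3 ZF=1 PC=6
Step 7: PC=6 exec 'SUB B, 8'. After: A=9 B=1 C=7 D=3 ZF=0 PC=7
Step 8: PC=7 exec 'SUB B, 3'. After: A=9 B=-2 C=7 D=3 ZF=0 PC=8
Step 9: PC=8 exec 'MUL C, C'. After: A=9 B=-2 C=49 D=3 ZF=0 PC=9
Step 10: PC=9 exec 'MOV D, 9'. After: A=9 B=-2 C=49 D=9 ZF=0 PC=10
Step 11: PC=10 exec 'HALT'. After: A=9 B=-2 C=49 D=9 ZF=0 PC=10 HALTED
Total instructions executed: 11

Answer: 11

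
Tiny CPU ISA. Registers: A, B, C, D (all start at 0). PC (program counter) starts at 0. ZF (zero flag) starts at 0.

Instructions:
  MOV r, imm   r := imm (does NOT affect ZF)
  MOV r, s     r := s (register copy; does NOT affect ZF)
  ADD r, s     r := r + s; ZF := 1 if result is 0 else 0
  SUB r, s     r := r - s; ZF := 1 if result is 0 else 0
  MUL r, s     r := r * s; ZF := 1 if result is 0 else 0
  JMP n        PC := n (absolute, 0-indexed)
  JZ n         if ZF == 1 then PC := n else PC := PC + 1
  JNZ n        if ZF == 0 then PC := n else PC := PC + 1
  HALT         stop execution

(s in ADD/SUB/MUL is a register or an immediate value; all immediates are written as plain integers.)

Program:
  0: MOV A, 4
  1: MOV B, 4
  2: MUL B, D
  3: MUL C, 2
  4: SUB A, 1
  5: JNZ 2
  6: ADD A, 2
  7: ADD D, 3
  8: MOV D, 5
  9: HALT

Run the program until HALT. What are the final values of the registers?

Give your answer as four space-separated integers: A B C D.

Step 1: PC=0 exec 'MOV A, 4'. After: A=4 B=0 C=0 D=0 ZF=0 PC=1
Step 2: PC=1 exec 'MOV B, 4'. After: A=4 B=4 C=0 D=0 ZF=0 PC=2
Step 3: PC=2 exec 'MUL B, D'. After: A=4 B=0 C=0 D=0 ZF=1 PC=3
Step 4: PC=3 exec 'MUL C, 2'. After: A=4 B=0 C=0 D=0 ZF=1 PC=4
Step 5: PC=4 exec 'SUB A, 1'. After: A=3 B=0 C=0 D=0 ZF=0 PC=5
Step 6: PC=5 exec 'JNZ 2'. After: A=3 B=0 C=0 D=0 ZF=0 PC=2
Step 7: PC=2 exec 'MUL B, D'. After: A=3 B=0 C=0 D=0 ZF=1 PC=3
Step 8: PC=3 exec 'MUL C, 2'. After: A=3 B=0 C=0 D=0 ZF=1 PC=4
Step 9: PC=4 exec 'SUB A, 1'. After: A=2 B=0 C=0 D=0 ZF=0 PC=5
Step 10: PC=5 exec 'JNZ 2'. After: A=2 B=0 C=0 D=0 ZF=0 PC=2
Step 11: PC=2 exec 'MUL B, D'. After: A=2 B=0 C=0 D=0 ZF=1 PC=3
Step 12: PC=3 exec 'MUL C, 2'. After: A=2 B=0 C=0 D=0 ZF=1 PC=4
Step 13: PC=4 exec 'SUB A, 1'. After: A=1 B=0 C=0 D=0 ZF=0 PC=5
Step 14: PC=5 exec 'JNZ 2'. After: A=1 B=0 C=0 D=0 ZF=0 PC=2
Step 15: PC=2 exec 'MUL B, D'. After: A=1 B=0 C=0 D=0 ZF=1 PC=3
Step 16: PC=3 exec 'MUL C, 2'. After: A=1 B=0 C=0 D=0 ZF=1 PC=4
Step 17: PC=4 exec 'SUB A, 1'. After: A=0 B=0 C=0 D=0 ZF=1 PC=5
Step 18: PC=5 exec 'JNZ 2'. After: A=0 B=0 C=0 D=0 ZF=1 PC=6
Step 19: PC=6 exec 'ADD A, 2'. After: A=2 B=0 C=0 D=0 ZF=0 PC=7
Step 20: PC=7 exec 'ADD D, 3'. After: A=2 B=0 C=0 D=3 ZF=0 PC=8
Step 21: PC=8 exec 'MOV D, 5'. After: A=2 B=0 C=0 D=5 ZF=0 PC=9
Step 22: PC=9 exec 'HALT'. After: A=2 B=0 C=0 D=5 ZF=0 PC=9 HALTED

Answer: 2 0 0 5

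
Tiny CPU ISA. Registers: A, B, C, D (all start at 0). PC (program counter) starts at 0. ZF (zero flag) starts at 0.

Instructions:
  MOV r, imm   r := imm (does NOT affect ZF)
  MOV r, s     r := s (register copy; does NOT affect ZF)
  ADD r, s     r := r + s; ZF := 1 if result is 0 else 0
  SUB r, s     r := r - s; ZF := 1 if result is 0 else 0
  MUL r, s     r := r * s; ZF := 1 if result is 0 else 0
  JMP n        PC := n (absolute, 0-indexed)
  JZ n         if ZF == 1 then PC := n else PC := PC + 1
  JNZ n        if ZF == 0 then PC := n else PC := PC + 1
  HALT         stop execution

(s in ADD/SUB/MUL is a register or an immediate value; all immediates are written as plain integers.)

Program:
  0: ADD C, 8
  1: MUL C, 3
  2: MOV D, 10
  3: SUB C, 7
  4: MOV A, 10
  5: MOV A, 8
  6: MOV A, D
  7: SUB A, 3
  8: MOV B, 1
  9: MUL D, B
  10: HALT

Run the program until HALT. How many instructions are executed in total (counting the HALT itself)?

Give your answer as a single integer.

Answer: 11

Derivation:
Step 1: PC=0 exec 'ADD C, 8'. After: A=0 B=0 C=8 D=0 ZF=0 PC=1
Step 2: PC=1 exec 'MUL C, 3'. After: A=0 B=0 C=24 D=0 ZF=0 PC=2
Step 3: PC=2 exec 'MOV D, 10'. After: A=0 B=0 C=24 D=10 ZF=0 PC=3
Step 4: PC=3 exec 'SUB C, 7'. After: A=0 B=0 C=17 D=10 ZF=0 PC=4
Step 5: PC=4 exec 'MOV A, 10'. After: A=10 B=0 C=17 D=10 ZF=0 PC=5
Step 6: PC=5 exec 'MOV A, 8'. After: A=8 B=0 C=17 D=10 ZF=0 PC=6
Step 7: PC=6 exec 'MOV A, D'. After: A=10 B=0 C=17 D=10 ZF=0 PC=7
Step 8: PC=7 exec 'SUB A, 3'. After: A=7 B=0 C=17 D=10 ZF=0 PC=8
Step 9: PC=8 exec 'MOV B, 1'. After: A=7 B=1 C=17 D=10 ZF=0 PC=9
Step 10: PC=9 exec 'MUL D, B'. After: A=7 B=1 C=17 D=10 ZF=0 PC=10
Step 11: PC=10 exec 'HALT'. After: A=7 B=1 C=17 D=10 ZF=0 PC=10 HALTED
Total instructions executed: 11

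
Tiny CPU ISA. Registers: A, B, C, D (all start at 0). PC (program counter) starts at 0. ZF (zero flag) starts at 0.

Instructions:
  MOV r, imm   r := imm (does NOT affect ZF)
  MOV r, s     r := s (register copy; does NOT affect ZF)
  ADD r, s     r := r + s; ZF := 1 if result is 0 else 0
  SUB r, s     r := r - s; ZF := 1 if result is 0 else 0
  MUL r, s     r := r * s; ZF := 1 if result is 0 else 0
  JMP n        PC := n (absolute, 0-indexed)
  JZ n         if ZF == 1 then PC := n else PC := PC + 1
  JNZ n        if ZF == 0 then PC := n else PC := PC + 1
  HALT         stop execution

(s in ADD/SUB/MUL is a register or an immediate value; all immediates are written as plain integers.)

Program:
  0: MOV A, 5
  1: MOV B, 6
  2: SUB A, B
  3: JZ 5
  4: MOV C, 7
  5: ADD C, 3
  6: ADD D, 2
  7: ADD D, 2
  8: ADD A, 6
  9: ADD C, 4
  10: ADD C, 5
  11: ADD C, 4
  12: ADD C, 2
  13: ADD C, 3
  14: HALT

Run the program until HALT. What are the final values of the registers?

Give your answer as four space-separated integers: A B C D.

Step 1: PC=0 exec 'MOV A, 5'. After: A=5 B=0 C=0 D=0 ZF=0 PC=1
Step 2: PC=1 exec 'MOV B, 6'. After: A=5 B=6 C=0 D=0 ZF=0 PC=2
Step 3: PC=2 exec 'SUB A, B'. After: A=-1 B=6 C=0 D=0 ZF=0 PC=3
Step 4: PC=3 exec 'JZ 5'. After: A=-1 B=6 C=0 D=0 ZF=0 PC=4
Step 5: PC=4 exec 'MOV C, 7'. After: A=-1 B=6 C=7 D=0 ZF=0 PC=5
Step 6: PC=5 exec 'ADD C, 3'. After: A=-1 B=6 C=10 D=0 ZF=0 PC=6
Step 7: PC=6 exec 'ADD D, 2'. After: A=-1 B=6 C=10 D=2 ZF=0 PC=7
Step 8: PC=7 exec 'ADD D, 2'. After: A=-1 B=6 C=10 D=4 ZF=0 PC=8
Step 9: PC=8 exec 'ADD A, 6'. After: A=5 B=6 C=10 D=4 ZF=0 PC=9
Step 10: PC=9 exec 'ADD C, 4'. After: A=5 B=6 C=14 D=4 ZF=0 PC=10
Step 11: PC=10 exec 'ADD C, 5'. After: A=5 B=6 C=19 D=4 ZF=0 PC=11
Step 12: PC=11 exec 'ADD C, 4'. After: A=5 B=6 C=23 D=4 ZF=0 PC=12
Step 13: PC=12 exec 'ADD C, 2'. After: A=5 B=6 C=25 D=4 ZF=0 PC=13
Step 14: PC=13 exec 'ADD C, 3'. After: A=5 B=6 C=28 D=4 ZF=0 PC=14
Step 15: PC=14 exec 'HALT'. After: A=5 B=6 C=28 D=4 ZF=0 PC=14 HALTED

Answer: 5 6 28 4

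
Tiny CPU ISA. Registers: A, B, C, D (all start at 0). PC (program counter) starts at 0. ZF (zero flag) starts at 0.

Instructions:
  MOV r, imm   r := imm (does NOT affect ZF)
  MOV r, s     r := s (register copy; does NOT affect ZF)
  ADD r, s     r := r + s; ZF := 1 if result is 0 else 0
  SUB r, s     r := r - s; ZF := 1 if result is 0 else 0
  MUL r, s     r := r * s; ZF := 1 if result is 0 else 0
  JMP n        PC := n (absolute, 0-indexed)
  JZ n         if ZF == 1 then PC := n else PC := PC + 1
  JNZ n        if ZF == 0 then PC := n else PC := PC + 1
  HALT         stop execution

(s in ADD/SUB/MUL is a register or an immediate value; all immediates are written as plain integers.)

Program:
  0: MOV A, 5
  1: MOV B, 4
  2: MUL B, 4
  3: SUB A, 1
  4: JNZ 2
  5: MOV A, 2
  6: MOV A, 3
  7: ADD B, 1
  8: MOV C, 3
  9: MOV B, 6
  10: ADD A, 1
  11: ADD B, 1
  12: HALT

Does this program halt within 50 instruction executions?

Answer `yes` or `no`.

Step 1: PC=0 exec 'MOV A, 5'. After: A=5 B=0 C=0 D=0 ZF=0 PC=1
Step 2: PC=1 exec 'MOV B, 4'. After: A=5 B=4 C=0 D=0 ZF=0 PC=2
Step 3: PC=2 exec 'MUL B, 4'. After: A=5 B=16 C=0 D=0 ZF=0 PC=3
Step 4: PC=3 exec 'SUB A, 1'. After: A=4 B=16 C=0 D=0 ZF=0 PC=4
Step 5: PC=4 exec 'JNZ 2'. After: A=4 B=16 C=0 D=0 ZF=0 PC=2
Step 6: PC=2 exec 'MUL B, 4'. After: A=4 B=64 C=0 D=0 ZF=0 PC=3
Step 7: PC=3 exec 'SUB A, 1'. After: A=3 B=64 C=0 D=0 ZF=0 PC=4
Step 8: PC=4 exec 'JNZ 2'. After: A=3 B=64 C=0 D=0 ZF=0 PC=2
Step 9: PC=2 exec 'MUL B, 4'. After: A=3 B=256 C=0 D=0 ZF=0 PC=3
Step 10: PC=3 exec 'SUB A, 1'. After: A=2 B=256 C=0 D=0 ZF=0 PC=4
Step 11: PC=4 exec 'JNZ 2'. After: A=2 B=256 C=0 D=0 ZF=0 PC=2
Step 12: PC=2 exec 'MUL B, 4'. After: A=2 B=1024 C=0 D=0 ZF=0 PC=3
Step 13: PC=3 exec 'SUB A, 1'. After: A=1 B=1024 C=0 D=0 ZF=0 PC=4
Step 14: PC=4 exec 'JNZ 2'. After: A=1 B=1024 C=0 D=0 ZF=0 PC=2
Step 15: PC=2 exec 'MUL B, 4'. After: A=1 B=4096 C=0 D=0 ZF=0 PC=3
Step 16: PC=3 exec 'SUB A, 1'. After: A=0 B=4096 C=0 D=0 ZF=1 PC=4
Step 17: PC=4 exec 'JNZ 2'. After: A=0 B=4096 C=0 D=0 ZF=1 PC=5
Step 18: PC=5 exec 'MOV A, 2'. After: A=2 B=4096 C=0 D=0 ZF=1 PC=6
Step 19: PC=6 exec 'MOV A, 3'. After: A=3 B=4096 C=0 D=0 ZF=1 PC=7
Step 20: PC=7 exec 'ADD B, 1'. After: A=3 B=4097 C=0 D=0 ZF=0 PC=8
Step 21: PC=8 exec 'MOV C, 3'. After: A=3 B=4097 C=3 D=0 ZF=0 PC=9
Step 22: PC=9 exec 'MOV B, 6'. After: A=3 B=6 C=3 D=0 ZF=0 PC=10
Step 23: PC=10 exec 'ADD A, 1'. After: A=4 B=6 C=3 D=0 ZF=0 PC=11
Step 24: PC=11 exec 'ADD B, 1'. After: A=4 B=7 C=3 D=0 ZF=0 PC=12
Step 25: PC=12 exec 'HALT'. After: A=4 B=7 C=3 D=0 ZF=0 PC=12 HALTED

Answer: yes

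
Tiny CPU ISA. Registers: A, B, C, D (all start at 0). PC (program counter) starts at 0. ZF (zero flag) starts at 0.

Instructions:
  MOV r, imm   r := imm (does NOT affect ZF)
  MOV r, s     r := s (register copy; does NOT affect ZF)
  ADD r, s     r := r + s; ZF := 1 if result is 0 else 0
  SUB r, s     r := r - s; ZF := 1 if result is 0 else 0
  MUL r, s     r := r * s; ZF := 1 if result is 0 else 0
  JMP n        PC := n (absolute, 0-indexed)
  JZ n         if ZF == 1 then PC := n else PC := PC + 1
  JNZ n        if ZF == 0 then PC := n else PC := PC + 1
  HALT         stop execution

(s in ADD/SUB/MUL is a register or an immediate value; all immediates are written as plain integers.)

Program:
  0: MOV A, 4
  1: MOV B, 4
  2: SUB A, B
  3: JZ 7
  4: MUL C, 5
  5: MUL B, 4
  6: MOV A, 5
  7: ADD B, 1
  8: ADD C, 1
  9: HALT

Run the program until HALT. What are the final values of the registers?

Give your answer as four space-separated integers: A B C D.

Step 1: PC=0 exec 'MOV A, 4'. After: A=4 B=0 C=0 D=0 ZF=0 PC=1
Step 2: PC=1 exec 'MOV B, 4'. After: A=4 B=4 C=0 D=0 ZF=0 PC=2
Step 3: PC=2 exec 'SUB A, B'. After: A=0 B=4 C=0 D=0 ZF=1 PC=3
Step 4: PC=3 exec 'JZ 7'. After: A=0 B=4 C=0 D=0 ZF=1 PC=7
Step 5: PC=7 exec 'ADD B, 1'. After: A=0 B=5 C=0 D=0 ZF=0 PC=8
Step 6: PC=8 exec 'ADD C, 1'. After: A=0 B=5 C=1 D=0 ZF=0 PC=9
Step 7: PC=9 exec 'HALT'. After: A=0 B=5 C=1 D=0 ZF=0 PC=9 HALTED

Answer: 0 5 1 0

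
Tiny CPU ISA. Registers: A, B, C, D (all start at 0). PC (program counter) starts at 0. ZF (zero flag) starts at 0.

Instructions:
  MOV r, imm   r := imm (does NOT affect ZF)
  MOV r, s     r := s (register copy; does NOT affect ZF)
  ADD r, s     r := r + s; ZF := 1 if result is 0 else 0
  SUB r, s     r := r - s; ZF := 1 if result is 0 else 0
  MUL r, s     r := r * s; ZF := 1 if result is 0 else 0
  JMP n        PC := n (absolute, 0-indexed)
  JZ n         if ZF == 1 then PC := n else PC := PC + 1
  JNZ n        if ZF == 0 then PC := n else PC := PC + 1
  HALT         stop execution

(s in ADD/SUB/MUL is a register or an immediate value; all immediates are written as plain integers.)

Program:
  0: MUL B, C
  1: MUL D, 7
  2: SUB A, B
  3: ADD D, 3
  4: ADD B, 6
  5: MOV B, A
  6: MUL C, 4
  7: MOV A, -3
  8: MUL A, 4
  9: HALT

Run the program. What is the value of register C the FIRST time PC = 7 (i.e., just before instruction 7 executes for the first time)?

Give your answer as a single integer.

Step 1: PC=0 exec 'MUL B, C'. After: A=0 B=0 C=0 D=0 ZF=1 PC=1
Step 2: PC=1 exec 'MUL D, 7'. After: A=0 B=0 C=0 D=0 ZF=1 PC=2
Step 3: PC=2 exec 'SUB A, B'. After: A=0 B=0 C=0 D=0 ZF=1 PC=3
Step 4: PC=3 exec 'ADD D, 3'. After: A=0 B=0 C=0 D=3 ZF=0 PC=4
Step 5: PC=4 exec 'ADD B, 6'. After: A=0 B=6 C=0 D=3 ZF=0 PC=5
Step 6: PC=5 exec 'MOV B, A'. After: A=0 B=0 C=0 D=3 ZF=0 PC=6
Step 7: PC=6 exec 'MUL C, 4'. After: A=0 B=0 C=0 D=3 ZF=1 PC=7
First time PC=7: C=0

0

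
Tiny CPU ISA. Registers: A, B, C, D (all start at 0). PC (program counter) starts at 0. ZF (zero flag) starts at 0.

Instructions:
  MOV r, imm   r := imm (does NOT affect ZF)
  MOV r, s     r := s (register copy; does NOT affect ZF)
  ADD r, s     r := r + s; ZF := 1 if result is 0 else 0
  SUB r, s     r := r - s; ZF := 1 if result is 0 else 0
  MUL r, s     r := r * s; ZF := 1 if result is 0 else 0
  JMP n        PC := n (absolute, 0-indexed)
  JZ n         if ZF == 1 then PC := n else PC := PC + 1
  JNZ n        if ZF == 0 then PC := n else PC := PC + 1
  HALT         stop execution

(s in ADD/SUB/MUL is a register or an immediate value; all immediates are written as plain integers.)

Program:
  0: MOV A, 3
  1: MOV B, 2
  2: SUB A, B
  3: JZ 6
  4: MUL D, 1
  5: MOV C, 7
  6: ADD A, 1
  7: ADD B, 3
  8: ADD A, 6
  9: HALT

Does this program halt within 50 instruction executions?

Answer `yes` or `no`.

Step 1: PC=0 exec 'MOV A, 3'. After: A=3 B=0 C=0 D=0 ZF=0 PC=1
Step 2: PC=1 exec 'MOV B, 2'. After: A=3 B=2 C=0 D=0 ZF=0 PC=2
Step 3: PC=2 exec 'SUB A, B'. After: A=1 B=2 C=0 D=0 ZF=0 PC=3
Step 4: PC=3 exec 'JZ 6'. After: A=1 B=2 C=0 D=0 ZF=0 PC=4
Step 5: PC=4 exec 'MUL D, 1'. After: A=1 B=2 C=0 D=0 ZF=1 PC=5
Step 6: PC=5 exec 'MOV C, 7'. After: A=1 B=2 C=7 D=0 ZF=1 PC=6
Step 7: PC=6 exec 'ADD A, 1'. After: A=2 B=2 C=7 D=0 ZF=0 PC=7
Step 8: PC=7 exec 'ADD B, 3'. After: A=2 B=5 C=7 D=0 ZF=0 PC=8
Step 9: PC=8 exec 'ADD A, 6'. After: A=8 B=5 C=7 D=0 ZF=0 PC=9
Step 10: PC=9 exec 'HALT'. After: A=8 B=5 C=7 D=0 ZF=0 PC=9 HALTED

Answer: yes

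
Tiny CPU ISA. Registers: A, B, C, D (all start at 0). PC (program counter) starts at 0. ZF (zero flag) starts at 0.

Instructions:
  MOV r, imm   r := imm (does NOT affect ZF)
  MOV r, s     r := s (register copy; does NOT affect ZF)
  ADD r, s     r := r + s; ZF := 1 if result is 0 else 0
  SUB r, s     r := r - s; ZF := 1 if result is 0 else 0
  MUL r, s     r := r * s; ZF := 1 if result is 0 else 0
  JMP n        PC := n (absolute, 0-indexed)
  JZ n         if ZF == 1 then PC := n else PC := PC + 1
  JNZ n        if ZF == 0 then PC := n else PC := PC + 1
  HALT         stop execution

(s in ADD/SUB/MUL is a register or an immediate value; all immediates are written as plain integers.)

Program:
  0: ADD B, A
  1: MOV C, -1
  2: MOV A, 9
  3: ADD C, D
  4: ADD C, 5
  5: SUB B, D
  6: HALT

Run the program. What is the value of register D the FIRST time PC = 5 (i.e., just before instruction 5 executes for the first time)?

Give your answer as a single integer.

Step 1: PC=0 exec 'ADD B, A'. After: A=0 B=0 C=0 D=0 ZF=1 PC=1
Step 2: PC=1 exec 'MOV C, -1'. After: A=0 B=0 C=-1 D=0 ZF=1 PC=2
Step 3: PC=2 exec 'MOV A, 9'. After: A=9 B=0 C=-1 D=0 ZF=1 PC=3
Step 4: PC=3 exec 'ADD C, D'. After: A=9 B=0 C=-1 D=0 ZF=0 PC=4
Step 5: PC=4 exec 'ADD C, 5'. After: A=9 B=0 C=4 D=0 ZF=0 PC=5
First time PC=5: D=0

0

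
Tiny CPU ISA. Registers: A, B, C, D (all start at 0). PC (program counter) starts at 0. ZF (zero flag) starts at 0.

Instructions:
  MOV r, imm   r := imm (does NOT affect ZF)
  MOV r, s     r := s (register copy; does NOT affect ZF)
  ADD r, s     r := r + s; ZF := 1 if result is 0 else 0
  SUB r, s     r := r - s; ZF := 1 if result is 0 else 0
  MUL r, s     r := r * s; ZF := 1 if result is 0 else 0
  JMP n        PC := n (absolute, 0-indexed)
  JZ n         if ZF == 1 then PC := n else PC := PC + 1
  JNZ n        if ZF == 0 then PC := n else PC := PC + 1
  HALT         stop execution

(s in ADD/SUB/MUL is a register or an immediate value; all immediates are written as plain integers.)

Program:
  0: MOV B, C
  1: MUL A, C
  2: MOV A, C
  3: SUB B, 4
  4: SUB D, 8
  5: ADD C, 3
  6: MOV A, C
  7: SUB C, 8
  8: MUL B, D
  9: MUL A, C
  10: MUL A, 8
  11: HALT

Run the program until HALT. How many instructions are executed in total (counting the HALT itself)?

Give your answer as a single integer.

Step 1: PC=0 exec 'MOV B, C'. After: A=0 B=0 C=0 D=0 ZF=0 PC=1
Step 2: PC=1 exec 'MUL A, C'. After: A=0 B=0 C=0 D=0 ZF=1 PC=2
Step 3: PC=2 exec 'MOV A, C'. After: A=0 B=0 C=0 D=0 ZF=1 PC=3
Step 4: PC=3 exec 'SUB B, 4'. After: A=0 B=-4 C=0 D=0 ZF=0 PC=4
Step 5: PC=4 exec 'SUB D, 8'. After: A=0 B=-4 C=0 D=-8 ZF=0 PC=5
Step 6: PC=5 exec 'ADD C, 3'. After: A=0 B=-4 C=3 D=-8 ZF=0 PC=6
Step 7: PC=6 exec 'MOV A, C'. After: A=3 B=-4 C=3 D=-8 ZF=0 PC=7
Step 8: PC=7 exec 'SUB C, 8'. After: A=3 B=-4 C=-5 D=-8 ZF=0 PC=8
Step 9: PC=8 exec 'MUL B, D'. After: A=3 B=32 C=-5 D=-8 ZF=0 PC=9
Step 10: PC=9 exec 'MUL A, C'. After: A=-15 B=32 C=-5 D=-8 ZF=0 PC=10
Step 11: PC=10 exec 'MUL A, 8'. After: A=-120 B=32 C=-5 D=-8 ZF=0 PC=11
Step 12: PC=11 exec 'HALT'. After: A=-120 B=32 C=-5 D=-8 ZF=0 PC=11 HALTED
Total instructions executed: 12

Answer: 12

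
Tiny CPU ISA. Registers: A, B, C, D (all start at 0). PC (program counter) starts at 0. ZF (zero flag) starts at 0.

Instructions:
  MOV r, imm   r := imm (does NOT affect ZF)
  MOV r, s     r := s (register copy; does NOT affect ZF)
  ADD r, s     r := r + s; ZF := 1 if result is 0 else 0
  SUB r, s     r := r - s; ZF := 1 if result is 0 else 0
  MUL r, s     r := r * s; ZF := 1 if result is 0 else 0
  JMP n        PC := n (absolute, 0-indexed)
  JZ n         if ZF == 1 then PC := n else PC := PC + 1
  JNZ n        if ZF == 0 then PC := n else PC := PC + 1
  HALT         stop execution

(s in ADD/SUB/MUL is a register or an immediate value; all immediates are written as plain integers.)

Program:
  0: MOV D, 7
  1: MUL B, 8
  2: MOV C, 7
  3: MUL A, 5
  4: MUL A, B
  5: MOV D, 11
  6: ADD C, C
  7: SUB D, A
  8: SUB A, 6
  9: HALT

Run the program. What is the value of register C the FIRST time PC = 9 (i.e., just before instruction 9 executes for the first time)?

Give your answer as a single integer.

Step 1: PC=0 exec 'MOV D, 7'. After: A=0 B=0 C=0 D=7 ZF=0 PC=1
Step 2: PC=1 exec 'MUL B, 8'. After: A=0 B=0 C=0 D=7 ZF=1 PC=2
Step 3: PC=2 exec 'MOV C, 7'. After: A=0 B=0 C=7 D=7 ZF=1 PC=3
Step 4: PC=3 exec 'MUL A, 5'. After: A=0 B=0 C=7 D=7 ZF=1 PC=4
Step 5: PC=4 exec 'MUL A, B'. After: A=0 B=0 C=7 D=7 ZF=1 PC=5
Step 6: PC=5 exec 'MOV D, 11'. After: A=0 B=0 C=7 D=11 ZF=1 PC=6
Step 7: PC=6 exec 'ADD C, C'. After: A=0 B=0 C=14 D=11 ZF=0 PC=7
Step 8: PC=7 exec 'SUB D, A'. After: A=0 B=0 C=14 D=11 ZF=0 PC=8
Step 9: PC=8 exec 'SUB A, 6'. After: A=-6 B=0 C=14 D=11 ZF=0 PC=9
First time PC=9: C=14

14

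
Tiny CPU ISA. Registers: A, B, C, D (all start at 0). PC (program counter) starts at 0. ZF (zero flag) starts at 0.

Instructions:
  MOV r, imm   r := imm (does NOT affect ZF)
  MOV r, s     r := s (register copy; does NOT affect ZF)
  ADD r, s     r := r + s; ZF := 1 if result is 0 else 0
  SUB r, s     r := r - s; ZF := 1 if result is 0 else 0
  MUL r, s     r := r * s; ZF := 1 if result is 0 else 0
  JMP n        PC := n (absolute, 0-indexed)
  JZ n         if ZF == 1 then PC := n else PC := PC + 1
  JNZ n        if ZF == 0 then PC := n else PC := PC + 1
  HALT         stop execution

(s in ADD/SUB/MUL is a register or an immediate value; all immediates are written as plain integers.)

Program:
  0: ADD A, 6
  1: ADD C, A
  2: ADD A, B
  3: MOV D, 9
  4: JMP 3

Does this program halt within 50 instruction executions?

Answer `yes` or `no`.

Answer: no

Derivation:
Step 1: PC=0 exec 'ADD A, 6'. After: A=6 B=0 C=0 D=0 ZF=0 PC=1
Step 2: PC=1 exec 'ADD C, A'. After: A=6 B=0 C=6 D=0 ZF=0 PC=2
Step 3: PC=2 exec 'ADD A, B'. After: A=6 B=0 C=6 D=0 ZF=0 PC=3
Step 4: PC=3 exec 'MOV D, 9'. After: A=6 B=0 C=6 D=9 ZF=0 PC=4
Step 5: PC=4 exec 'JMP 3'. After: A=6 B=0 C=6 D=9 ZF=0 PC=3
Step 6: PC=3 exec 'MOV D, 9'. After: A=6 B=0 C=6 D=9 ZF=0 PC=4
State after step 6 equals state after step 4: the program is in a cycle of length 2 and will never halt.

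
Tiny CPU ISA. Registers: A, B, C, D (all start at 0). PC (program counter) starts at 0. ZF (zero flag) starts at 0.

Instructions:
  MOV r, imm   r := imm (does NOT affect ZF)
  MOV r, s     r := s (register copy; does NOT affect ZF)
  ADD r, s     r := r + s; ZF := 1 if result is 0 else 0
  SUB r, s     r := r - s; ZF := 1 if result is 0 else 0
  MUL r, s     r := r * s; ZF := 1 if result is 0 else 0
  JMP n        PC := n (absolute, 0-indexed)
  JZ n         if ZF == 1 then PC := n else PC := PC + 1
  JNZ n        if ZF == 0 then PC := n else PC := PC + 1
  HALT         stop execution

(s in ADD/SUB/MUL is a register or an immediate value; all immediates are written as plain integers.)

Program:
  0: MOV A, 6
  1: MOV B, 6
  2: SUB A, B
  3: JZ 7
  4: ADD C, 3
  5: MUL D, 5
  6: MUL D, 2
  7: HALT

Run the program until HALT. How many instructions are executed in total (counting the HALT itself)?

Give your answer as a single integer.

Step 1: PC=0 exec 'MOV A, 6'. After: A=6 B=0 C=0 D=0 ZF=0 PC=1
Step 2: PC=1 exec 'MOV B, 6'. After: A=6 B=6 C=0 D=0 ZF=0 PC=2
Step 3: PC=2 exec 'SUB A, B'. After: A=0 B=6 C=0 D=0 ZF=1 PC=3
Step 4: PC=3 exec 'JZ 7'. After: A=0 B=6 C=0 D=0 ZF=1 PC=7
Step 5: PC=7 exec 'HALT'. After: A=0 B=6 C=0 D=0 ZF=1 PC=7 HALTED
Total instructions executed: 5

Answer: 5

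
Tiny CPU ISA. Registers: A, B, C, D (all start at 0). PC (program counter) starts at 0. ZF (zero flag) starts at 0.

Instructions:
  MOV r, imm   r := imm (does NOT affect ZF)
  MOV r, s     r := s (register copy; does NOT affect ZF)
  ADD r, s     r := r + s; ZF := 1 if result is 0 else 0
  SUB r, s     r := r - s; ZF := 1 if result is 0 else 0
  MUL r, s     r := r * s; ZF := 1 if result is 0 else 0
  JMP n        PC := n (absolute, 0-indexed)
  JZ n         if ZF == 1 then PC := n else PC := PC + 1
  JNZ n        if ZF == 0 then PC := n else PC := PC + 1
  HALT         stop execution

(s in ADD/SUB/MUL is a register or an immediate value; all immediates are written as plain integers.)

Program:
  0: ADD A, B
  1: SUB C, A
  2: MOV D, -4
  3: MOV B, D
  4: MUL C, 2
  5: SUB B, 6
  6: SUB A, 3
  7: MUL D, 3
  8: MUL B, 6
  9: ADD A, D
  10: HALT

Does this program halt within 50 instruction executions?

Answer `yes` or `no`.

Answer: yes

Derivation:
Step 1: PC=0 exec 'ADD A, B'. After: A=0 B=0 C=0 D=0 ZF=1 PC=1
Step 2: PC=1 exec 'SUB C, A'. After: A=0 B=0 C=0 D=0 ZF=1 PC=2
Step 3: PC=2 exec 'MOV D, -4'. After: A=0 B=0 C=0 D=-4 ZF=1 PC=3
Step 4: PC=3 exec 'MOV B, D'. After: A=0 B=-4 C=0 D=-4 ZF=1 PC=4
Step 5: PC=4 exec 'MUL C, 2'. After: A=0 B=-4 C=0 D=-4 ZF=1 PC=5
Step 6: PC=5 exec 'SUB B, 6'. After: A=0 B=-10 C=0 D=-4 ZF=0 PC=6
Step 7: PC=6 exec 'SUB A, 3'. After: A=-3 B=-10 C=0 D=-4 ZF=0 PC=7
Step 8: PC=7 exec 'MUL D, 3'. After: A=-3 B=-10 C=0 D=-12 ZF=0 PC=8
Step 9: PC=8 exec 'MUL B, 6'. After: A=-3 B=-60 C=0 D=-12 ZF=0 PC=9
Step 10: PC=9 exec 'ADD A, D'. After: A=-15 B=-60 C=0 D=-12 ZF=0 PC=10
Step 11: PC=10 exec 'HALT'. After: A=-15 B=-60 C=0 D=-12 ZF=0 PC=10 HALTED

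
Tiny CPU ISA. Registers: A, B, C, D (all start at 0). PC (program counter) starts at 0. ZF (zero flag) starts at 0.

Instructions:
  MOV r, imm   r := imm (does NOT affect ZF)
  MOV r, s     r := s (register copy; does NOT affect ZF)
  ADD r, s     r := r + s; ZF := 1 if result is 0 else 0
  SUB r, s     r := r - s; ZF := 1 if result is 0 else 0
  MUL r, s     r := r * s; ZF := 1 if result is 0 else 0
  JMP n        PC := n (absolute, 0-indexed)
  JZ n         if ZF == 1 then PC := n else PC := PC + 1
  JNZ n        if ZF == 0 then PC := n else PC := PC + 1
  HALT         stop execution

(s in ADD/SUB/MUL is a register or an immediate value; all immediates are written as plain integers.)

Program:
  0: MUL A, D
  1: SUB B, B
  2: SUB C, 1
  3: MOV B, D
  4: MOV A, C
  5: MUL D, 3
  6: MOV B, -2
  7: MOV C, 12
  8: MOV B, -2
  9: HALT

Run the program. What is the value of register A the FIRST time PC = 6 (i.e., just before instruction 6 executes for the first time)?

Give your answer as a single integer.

Step 1: PC=0 exec 'MUL A, D'. After: A=0 B=0 C=0 D=0 ZF=1 PC=1
Step 2: PC=1 exec 'SUB B, B'. After: A=0 B=0 C=0 D=0 ZF=1 PC=2
Step 3: PC=2 exec 'SUB C, 1'. After: A=0 B=0 C=-1 D=0 ZF=0 PC=3
Step 4: PC=3 exec 'MOV B, D'. After: A=0 B=0 C=-1 D=0 ZF=0 PC=4
Step 5: PC=4 exec 'MOV A, C'. After: A=-1 B=0 C=-1 D=0 ZF=0 PC=5
Step 6: PC=5 exec 'MUL D, 3'. After: A=-1 B=0 C=-1 D=0 ZF=1 PC=6
First time PC=6: A=-1

-1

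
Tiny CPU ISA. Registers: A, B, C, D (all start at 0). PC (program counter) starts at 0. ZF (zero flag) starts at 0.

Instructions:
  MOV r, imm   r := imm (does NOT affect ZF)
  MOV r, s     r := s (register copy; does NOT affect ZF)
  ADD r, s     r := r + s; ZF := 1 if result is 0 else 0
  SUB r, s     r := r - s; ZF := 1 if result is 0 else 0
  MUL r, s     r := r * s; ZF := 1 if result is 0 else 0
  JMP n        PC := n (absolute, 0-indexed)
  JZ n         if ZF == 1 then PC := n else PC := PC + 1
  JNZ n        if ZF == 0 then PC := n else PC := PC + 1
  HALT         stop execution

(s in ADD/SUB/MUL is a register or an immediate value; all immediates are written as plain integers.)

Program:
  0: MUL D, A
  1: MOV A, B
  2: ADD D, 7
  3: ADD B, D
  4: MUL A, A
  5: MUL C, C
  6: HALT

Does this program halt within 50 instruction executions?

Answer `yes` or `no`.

Answer: yes

Derivation:
Step 1: PC=0 exec 'MUL D, A'. After: A=0 B=0 C=0 D=0 ZF=1 PC=1
Step 2: PC=1 exec 'MOV A, B'. After: A=0 B=0 C=0 D=0 ZF=1 PC=2
Step 3: PC=2 exec 'ADD D, 7'. After: A=0 B=0 C=0 D=7 ZF=0 PC=3
Step 4: PC=3 exec 'ADD B, D'. After: A=0 B=7 C=0 D=7 ZF=0 PC=4
Step 5: PC=4 exec 'MUL A, A'. After: A=0 B=7 C=0 D=7 ZF=1 PC=5
Step 6: PC=5 exec 'MUL C, C'. After: A=0 B=7 C=0 D=7 ZF=1 PC=6
Step 7: PC=6 exec 'HALT'. After: A=0 B=7 C=0 D=7 ZF=1 PC=6 HALTED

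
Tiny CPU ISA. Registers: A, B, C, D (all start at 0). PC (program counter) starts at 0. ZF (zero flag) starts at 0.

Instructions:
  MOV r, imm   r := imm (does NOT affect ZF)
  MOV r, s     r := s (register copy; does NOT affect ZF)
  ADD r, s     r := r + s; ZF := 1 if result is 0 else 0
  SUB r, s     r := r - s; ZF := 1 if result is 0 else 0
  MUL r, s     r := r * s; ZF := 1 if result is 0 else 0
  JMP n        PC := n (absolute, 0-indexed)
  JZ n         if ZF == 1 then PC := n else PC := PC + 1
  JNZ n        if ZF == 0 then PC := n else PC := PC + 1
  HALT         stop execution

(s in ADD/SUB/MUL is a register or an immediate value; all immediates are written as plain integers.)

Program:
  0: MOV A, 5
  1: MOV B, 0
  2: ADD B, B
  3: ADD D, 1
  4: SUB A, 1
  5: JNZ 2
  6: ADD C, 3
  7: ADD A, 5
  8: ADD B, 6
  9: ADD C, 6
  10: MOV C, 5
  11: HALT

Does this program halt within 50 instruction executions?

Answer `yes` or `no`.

Answer: yes

Derivation:
Step 1: PC=0 exec 'MOV A, 5'. After: A=5 B=0 C=0 D=0 ZF=0 PC=1
Step 2: PC=1 exec 'MOV B, 0'. After: A=5 B=0 C=0 D=0 ZF=0 PC=2
Step 3: PC=2 exec 'ADD B, B'. After: A=5 B=0 C=0 D=0 ZF=1 PC=3
Step 4: PC=3 exec 'ADD D, 1'. After: A=5 B=0 C=0 D=1 ZF=0 PC=4
Step 5: PC=4 exec 'SUB A, 1'. After: A=4 B=0 C=0 D=1 ZF=0 PC=5
Step 6: PC=5 exec 'JNZ 2'. After: A=4 B=0 C=0 D=1 ZF=0 PC=2
Step 7: PC=2 exec 'ADD B, B'. After: A=4 B=0 C=0 D=1 ZF=1 PC=3
Step 8: PC=3 exec 'ADD D, 1'. After: A=4 B=0 C=0 D=2 ZF=0 PC=4
Step 9: PC=4 exec 'SUB A, 1'. After: A=3 B=0 C=0 D=2 ZF=0 PC=5
Step 10: PC=5 exec 'JNZ 2'. After: A=3 B=0 C=0 D=2 ZF=0 PC=2
Step 11: PC=2 exec 'ADD B, B'. After: A=3 B=0 C=0 D=2 ZF=1 PC=3
Step 12: PC=3 exec 'ADD D, 1'. After: A=3 B=0 C=0 D=3 ZF=0 PC=4
Step 13: PC=4 exec 'SUB A, 1'. After: A=2 B=0 C=0 D=3 ZF=0 PC=5
Step 14: PC=5 exec 'JNZ 2'. After: A=2 B=0 C=0 D=3 ZF=0 PC=2
Step 15: PC=2 exec 'ADD B, B'. After: A=2 B=0 C=0 D=3 ZF=1 PC=3
Step 16: PC=3 exec 'ADD D, 1'. After: A=2 B=0 C=0 D=4 ZF=0 PC=4
Step 17: PC=4 exec 'SUB A, 1'. After: A=1 B=0 C=0 D=4 ZF=0 PC=5
Step 18: PC=5 exec 'JNZ 2'. After: A=1 B=0 C=0 D=4 ZF=0 PC=2
Step 19: PC=2 exec 'ADD B, B'. After: A=1 B=0 C=0 D=4 ZF=1 PC=3
Step 20: PC=3 exec 'ADD D, 1'. After: A=1 B=0 C=0 D=5 ZF=0 PC=4
Step 21: PC=4 exec 'SUB A, 1'. After: A=0 B=0 C=0 D=5 ZF=1 PC=5
Step 22: PC=5 exec 'JNZ 2'. After: A=0 B=0 C=0 D=5 ZF=1 PC=6
Step 23: PC=6 exec 'ADD C, 3'. After: A=0 B=0 C=3 D=5 ZF=0 PC=7
Step 24: PC=7 exec 'ADD A, 5'. After: A=5 B=0 C=3 D=5 ZF=0 PC=8
Step 25: PC=8 exec 'ADD B, 6'. After: A=5 B=6 C=3 D=5 ZF=0 PC=9
Step 26: PC=9 exec 'ADD C, 6'. After: A=5 B=6 C=9 D=5 ZF=0 PC=10
Step 27: PC=10 exec 'MOV C, 5'. After: A=5 B=6 C=5 D=5 ZF=0 PC=11
Step 28: PC=11 exec 'HALT'. After: A=5 B=6 C=5 D=5 ZF=0 PC=11 HALTED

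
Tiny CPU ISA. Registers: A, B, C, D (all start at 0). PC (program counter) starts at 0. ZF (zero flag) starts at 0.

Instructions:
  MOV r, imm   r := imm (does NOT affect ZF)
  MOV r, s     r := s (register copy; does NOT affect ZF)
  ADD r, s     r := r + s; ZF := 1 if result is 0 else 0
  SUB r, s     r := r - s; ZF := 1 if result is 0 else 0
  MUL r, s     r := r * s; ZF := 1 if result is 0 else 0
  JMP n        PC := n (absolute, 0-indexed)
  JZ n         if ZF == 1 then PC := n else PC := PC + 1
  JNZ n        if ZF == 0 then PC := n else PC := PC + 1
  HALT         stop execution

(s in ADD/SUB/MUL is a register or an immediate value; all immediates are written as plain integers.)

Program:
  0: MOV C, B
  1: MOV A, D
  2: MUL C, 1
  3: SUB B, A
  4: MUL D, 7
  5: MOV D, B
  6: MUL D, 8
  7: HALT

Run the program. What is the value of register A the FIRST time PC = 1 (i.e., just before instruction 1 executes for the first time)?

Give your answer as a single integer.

Step 1: PC=0 exec 'MOV C, B'. After: A=0 B=0 C=0 D=0 ZF=0 PC=1
First time PC=1: A=0

0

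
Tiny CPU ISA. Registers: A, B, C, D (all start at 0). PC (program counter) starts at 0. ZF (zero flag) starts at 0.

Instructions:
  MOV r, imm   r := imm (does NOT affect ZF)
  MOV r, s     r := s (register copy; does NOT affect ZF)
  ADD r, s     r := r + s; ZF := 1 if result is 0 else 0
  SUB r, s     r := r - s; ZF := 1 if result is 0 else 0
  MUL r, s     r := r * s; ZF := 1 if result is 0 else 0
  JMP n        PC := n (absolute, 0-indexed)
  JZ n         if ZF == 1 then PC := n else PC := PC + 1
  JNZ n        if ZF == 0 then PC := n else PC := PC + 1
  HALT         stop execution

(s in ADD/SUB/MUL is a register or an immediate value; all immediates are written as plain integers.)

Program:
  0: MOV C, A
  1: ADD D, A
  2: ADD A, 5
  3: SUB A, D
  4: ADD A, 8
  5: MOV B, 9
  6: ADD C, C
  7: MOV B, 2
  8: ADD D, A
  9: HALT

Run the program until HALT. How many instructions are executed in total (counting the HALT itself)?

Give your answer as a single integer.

Step 1: PC=0 exec 'MOV C, A'. After: A=0 B=0 C=0 D=0 ZF=0 PC=1
Step 2: PC=1 exec 'ADD D, A'. After: A=0 B=0 C=0 D=0 ZF=1 PC=2
Step 3: PC=2 exec 'ADD A, 5'. After: A=5 B=0 C=0 D=0 ZF=0 PC=3
Step 4: PC=3 exec 'SUB A, D'. After: A=5 B=0 C=0 D=0 ZF=0 PC=4
Step 5: PC=4 exec 'ADD A, 8'. After: A=13 B=0 C=0 D=0 ZF=0 PC=5
Step 6: PC=5 exec 'MOV B, 9'. After: A=13 B=9 C=0 D=0 ZF=0 PC=6
Step 7: PC=6 exec 'ADD C, C'. After: A=13 B=9 C=0 D=0 ZF=1 PC=7
Step 8: PC=7 exec 'MOV B, 2'. After: A=13 B=2 C=0 D=0 ZF=1 PC=8
Step 9: PC=8 exec 'ADD D, A'. After: A=13 B=2 C=0 D=13 ZF=0 PC=9
Step 10: PC=9 exec 'HALT'. After: A=13 B=2 C=0 D=13 ZF=0 PC=9 HALTED
Total instructions executed: 10

Answer: 10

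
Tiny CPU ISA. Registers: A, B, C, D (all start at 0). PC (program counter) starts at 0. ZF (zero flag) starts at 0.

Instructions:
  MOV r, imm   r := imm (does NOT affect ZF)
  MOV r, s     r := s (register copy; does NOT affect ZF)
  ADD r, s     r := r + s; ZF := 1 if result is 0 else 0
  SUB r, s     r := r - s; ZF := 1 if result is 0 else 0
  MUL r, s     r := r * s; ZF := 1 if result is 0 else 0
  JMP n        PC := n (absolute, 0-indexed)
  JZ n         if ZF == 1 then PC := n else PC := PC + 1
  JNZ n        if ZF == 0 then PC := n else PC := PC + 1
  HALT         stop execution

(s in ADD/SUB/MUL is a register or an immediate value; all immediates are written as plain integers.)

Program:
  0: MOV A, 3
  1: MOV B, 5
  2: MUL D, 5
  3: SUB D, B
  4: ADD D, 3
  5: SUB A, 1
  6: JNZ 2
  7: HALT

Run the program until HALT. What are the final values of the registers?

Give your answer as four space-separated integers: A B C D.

Step 1: PC=0 exec 'MOV A, 3'. After: A=3 B=0 C=0 D=0 ZF=0 PC=1
Step 2: PC=1 exec 'MOV B, 5'. After: A=3 B=5 C=0 D=0 ZF=0 PC=2
Step 3: PC=2 exec 'MUL D, 5'. After: A=3 B=5 C=0 D=0 ZF=1 PC=3
Step 4: PC=3 exec 'SUB D, B'. After: A=3 B=5 C=0 D=-5 ZF=0 PC=4
Step 5: PC=4 exec 'ADD D, 3'. After: A=3 B=5 C=0 D=-2 ZF=0 PC=5
Step 6: PC=5 exec 'SUB A, 1'. After: A=2 B=5 C=0 D=-2 ZF=0 PC=6
Step 7: PC=6 exec 'JNZ 2'. After: A=2 B=5 C=0 D=-2 ZF=0 PC=2
Step 8: PC=2 exec 'MUL D, 5'. After: A=2 B=5 C=0 D=-10 ZF=0 PC=3
Step 9: PC=3 exec 'SUB D, B'. After: A=2 B=5 C=0 D=-15 ZF=0 PC=4
Step 10: PC=4 exec 'ADD D, 3'. After: A=2 B=5 C=0 D=-12 ZF=0 PC=5
Step 11: PC=5 exec 'SUB A, 1'. After: A=1 B=5 C=0 D=-12 ZF=0 PC=6
Step 12: PC=6 exec 'JNZ 2'. After: A=1 B=5 C=0 D=-12 ZF=0 PC=2
Step 13: PC=2 exec 'MUL D, 5'. After: A=1 B=5 C=0 D=-60 ZF=0 PC=3
Step 14: PC=3 exec 'SUB D, B'. After: A=1 B=5 C=0 D=-65 ZF=0 PC=4
Step 15: PC=4 exec 'ADD D, 3'. After: A=1 B=5 C=0 D=-62 ZF=0 PC=5
Step 16: PC=5 exec 'SUB A, 1'. After: A=0 B=5 C=0 D=-62 ZF=1 PC=6
Step 17: PC=6 exec 'JNZ 2'. After: A=0 B=5 C=0 D=-62 ZF=1 PC=7
Step 18: PC=7 exec 'HALT'. After: A=0 B=5 C=0 D=-62 ZF=1 PC=7 HALTED

Answer: 0 5 0 -62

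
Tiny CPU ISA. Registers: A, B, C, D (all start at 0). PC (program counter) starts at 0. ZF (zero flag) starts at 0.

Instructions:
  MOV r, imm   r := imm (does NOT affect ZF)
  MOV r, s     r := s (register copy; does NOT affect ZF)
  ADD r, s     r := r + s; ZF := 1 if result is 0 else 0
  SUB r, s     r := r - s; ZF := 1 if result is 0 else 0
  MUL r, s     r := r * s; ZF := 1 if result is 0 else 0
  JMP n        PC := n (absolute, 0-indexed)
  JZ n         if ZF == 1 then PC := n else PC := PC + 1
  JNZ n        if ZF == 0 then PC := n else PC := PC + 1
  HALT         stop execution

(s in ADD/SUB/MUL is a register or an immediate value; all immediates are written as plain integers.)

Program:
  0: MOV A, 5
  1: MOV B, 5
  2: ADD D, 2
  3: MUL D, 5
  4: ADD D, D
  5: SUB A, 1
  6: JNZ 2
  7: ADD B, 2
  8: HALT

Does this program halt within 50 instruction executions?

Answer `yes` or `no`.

Step 1: PC=0 exec 'MOV A, 5'. After: A=5 B=0 C=0 D=0 ZF=0 PC=1
Step 2: PC=1 exec 'MOV B, 5'. After: A=5 B=5 C=0 D=0 ZF=0 PC=2
Step 3: PC=2 exec 'ADD D, 2'. After: A=5 B=5 C=0 D=2 ZF=0 PC=3
Step 4: PC=3 exec 'MUL D, 5'. After: A=5 B=5 C=0 D=10 ZF=0 PC=4
Step 5: PC=4 exec 'ADD D, D'. After: A=5 B=5 C=0 D=20 ZF=0 PC=5
Step 6: PC=5 exec 'SUB A, 1'. After: A=4 B=5 C=0 D=20 ZF=0 PC=6
Step 7: PC=6 exec 'JNZ 2'. After: A=4 B=5 C=0 D=20 ZF=0 PC=2
Step 8: PC=2 exec 'ADD D, 2'. After: A=4 B=5 C=0 D=22 ZF=0 PC=3
Step 9: PC=3 exec 'MUL D, 5'. After: A=4 B=5 C=0 D=110 ZF=0 PC=4
Step 10: PC=4 exec 'ADD D, D'. After: A=4 B=5 C=0 D=220 ZF=0 PC=5
Step 11: PC=5 exec 'SUB A, 1'. After: A=3 B=5 C=0 D=220 ZF=0 PC=6
Step 12: PC=6 exec 'JNZ 2'. After: A=3 B=5 C=0 D=220 ZF=0 PC=2
Step 13: PC=2 exec 'ADD D, 2'. After: A=3 B=5 C=0 D=222 ZF=0 PC=3
Step 14: PC=3 exec 'MUL D, 5'. After: A=3 B=5 C=0 D=1110 ZF=0 PC=4
Step 15: PC=4 exec 'ADD D, D'. After: A=3 B=5 C=0 D=2220 ZF=0 PC=5
Step 16: PC=5 exec 'SUB A, 1'. After: A=2 B=5 C=0 D=2220 ZF=0 PC=6
Step 17: PC=6 exec 'JNZ 2'. After: A=2 B=5 C=0 D=2220 ZF=0 PC=2
Step 18: PC=2 exec 'ADD D, 2'. After: A=2 B=5 C=0 D=2222 ZF=0 PC=3
Step 19: PC=3 exec 'MUL D, 5'. After: A=2 B=5 C=0 D=11110 ZF=0 PC=4
Step 20: PC=4 exec 'ADD D, D'. After: A=2 B=5 C=0 D=22220 ZF=0 PC=5
Step 21: PC=5 exec 'SUB A, 1'. After: A=1 B=5 C=0 D=22220 ZF=0 PC=6
Step 22: PC=6 exec 'JNZ 2'. After: A=1 B=5 C=0 D=22220 ZF=0 PC=2
Step 23: PC=2 exec 'ADD D, 2'. After: A=1 B=5 C=0 D=22222 ZF=0 PC=3
Step 24: PC=3 exec 'MUL D, 5'. After: A=1 B=5 C=0 D=111110 ZF=0 PC=4
Step 25: PC=4 exec 'ADD D, D'. After: A=1 B=5 C=0 D=222220 ZF=0 PC=5
Step 26: PC=5 exec 'SUB A, 1'. After: A=0 B=5 C=0 D=222220 ZF=1 PC=6
Step 27: PC=6 exec 'JNZ 2'. After: A=0 B=5 C=0 D=222220 ZF=1 PC=7
Step 28: PC=7 exec 'ADD B, 2'. After: A=0 B=7 C=0 D=222220 ZF=0 PC=8
Step 29: PC=8 exec 'HALT'. After: A=0 B=7 C=0 D=222220 ZF=0 PC=8 HALTED

Answer: yes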